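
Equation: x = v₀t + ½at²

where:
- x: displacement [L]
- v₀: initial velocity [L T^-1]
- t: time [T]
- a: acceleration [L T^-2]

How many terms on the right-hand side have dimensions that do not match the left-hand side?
0

LHS x: [L]
- v₀t: [L] ✓
- ½at²: [L] ✓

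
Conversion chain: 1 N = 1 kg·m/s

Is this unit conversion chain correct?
The chain is incorrect (it contains an error).

Incorrect: Newton is kg·m/s², not kg·m/s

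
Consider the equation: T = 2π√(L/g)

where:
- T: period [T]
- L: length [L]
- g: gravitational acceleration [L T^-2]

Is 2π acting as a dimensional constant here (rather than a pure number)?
No

T has dimensions [T] and √(L/g) already has dimensions [T], so the equation balances without 2π contributing any dimensions. 2π is a pure (dimensionless) number; changing or removing it would not affect dimensional consistency.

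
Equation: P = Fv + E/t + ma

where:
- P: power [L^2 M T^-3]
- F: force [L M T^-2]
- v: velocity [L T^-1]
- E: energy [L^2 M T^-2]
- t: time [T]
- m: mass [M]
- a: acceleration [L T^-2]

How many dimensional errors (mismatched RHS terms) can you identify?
1

LHS P: [L^2 M T^-3]
- Fv: [L^2 M T^-3] ✓
- E/t: [L^2 M T^-3] ✓
- ma: [L M T^-2] ✗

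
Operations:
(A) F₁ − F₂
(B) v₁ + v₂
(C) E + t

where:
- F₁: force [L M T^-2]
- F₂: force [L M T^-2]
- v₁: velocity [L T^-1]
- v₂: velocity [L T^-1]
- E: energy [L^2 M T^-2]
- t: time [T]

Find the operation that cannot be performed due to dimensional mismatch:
(C) E + t

(A) F₁ − F₂: F₁ [L M T^-2] and F₂ [L M T^-2] — same dimensions ✓
(B) v₁ + v₂: v₁ [L T^-1] and v₂ [L T^-1] — same dimensions ✓
(C) E + t: E [L^2 M T^-2] and t [T] — different dimensions cannot be added/subtracted ✗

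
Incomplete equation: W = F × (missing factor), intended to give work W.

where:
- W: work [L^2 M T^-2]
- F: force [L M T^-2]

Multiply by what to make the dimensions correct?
d (distance), dimensions [L]

W has dimensions [L^2 M T^-2] and F has dimensions [L M T^-2].
The missing factor must have dimensions [L^2 M T^-2] / [L M T^-2] = [L], i.e. distance (d).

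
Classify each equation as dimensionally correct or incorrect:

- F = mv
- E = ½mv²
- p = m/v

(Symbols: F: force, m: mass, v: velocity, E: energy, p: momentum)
Dimensionally correct: E = ½mv²
Dimensionally incorrect: F = mv, p = m/v
Ordered (correct first, then incorrect): E = ½mv², F = mv, p = m/v

- F = mv: LHS [L M T^-2], RHS [L M T^-1] → incorrect ✗
- E = ½mv²: LHS [L^2 M T^-2], RHS [L^2 M T^-2] → correct ✓
- p = m/v: LHS [L M T^-1], RHS [L^-1 M T] → incorrect ✗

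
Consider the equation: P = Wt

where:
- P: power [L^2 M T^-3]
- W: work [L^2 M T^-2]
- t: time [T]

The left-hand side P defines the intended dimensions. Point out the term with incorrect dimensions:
The right-hand side term Wt

P has dimensions [L^2 M T^-3], but Wt has dimensions [L^2 M T^-1], so the term Wt is dimensionally wrong for P.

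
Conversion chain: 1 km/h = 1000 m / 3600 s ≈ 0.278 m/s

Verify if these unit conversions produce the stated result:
The chain is correct (no errors).

Correct: 1 km = 1000 m, 1 h = 3600 s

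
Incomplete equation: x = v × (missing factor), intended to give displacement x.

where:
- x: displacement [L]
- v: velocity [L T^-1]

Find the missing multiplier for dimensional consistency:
t (time), dimensions [T]

x has dimensions [L] and v has dimensions [L T^-1].
The missing factor must have dimensions [L] / [L T^-1] = [T], i.e. time (t).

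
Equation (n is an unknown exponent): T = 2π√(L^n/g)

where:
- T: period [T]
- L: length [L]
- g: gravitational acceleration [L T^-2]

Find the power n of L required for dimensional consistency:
n = 1

T has dimensions [T]; L has dimensions [L].
With n = 1: 2π√(L^1/g) has dimensions [T], matching the LHS ✓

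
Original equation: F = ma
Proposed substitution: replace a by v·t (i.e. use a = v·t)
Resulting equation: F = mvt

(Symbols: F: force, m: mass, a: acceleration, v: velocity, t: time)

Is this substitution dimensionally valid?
No

[a] = [L T^-2] and [v·t] = [L]. These differ, so the substitution replaces a quantity by one of different dimensions and the result F = mvt has LHS [L M T^-2] vs RHS [L M] — inconsistent.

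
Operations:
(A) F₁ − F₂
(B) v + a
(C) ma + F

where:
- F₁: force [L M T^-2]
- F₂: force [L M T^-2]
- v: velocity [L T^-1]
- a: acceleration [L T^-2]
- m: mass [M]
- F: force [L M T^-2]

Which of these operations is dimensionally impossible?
(B) v + a

(A) F₁ − F₂: F₁ [L M T^-2] and F₂ [L M T^-2] — same dimensions ✓
(B) v + a: v [L T^-1] and a [L T^-2] — different dimensions cannot be added/subtracted ✗
(C) ma + F: ma [L M T^-2] and F [L M T^-2] — same dimensions ✓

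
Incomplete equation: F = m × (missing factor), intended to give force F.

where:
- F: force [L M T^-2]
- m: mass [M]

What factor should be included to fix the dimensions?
a (acceleration), dimensions [L T^-2]

F has dimensions [L M T^-2] and m has dimensions [M].
The missing factor must have dimensions [L M T^-2] / [M] = [L T^-2], i.e. acceleration (a).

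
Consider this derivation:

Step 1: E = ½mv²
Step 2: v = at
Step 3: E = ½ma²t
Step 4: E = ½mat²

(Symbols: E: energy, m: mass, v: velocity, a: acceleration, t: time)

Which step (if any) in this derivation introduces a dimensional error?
Step 3

Step 1: E = ½mv² → LHS [L^2 M T^-2], RHS [L^2 M T^-2] ✓
Step 2: v = at → LHS [L T^-1], RHS [L T^-1] ✓
Step 3: E = ½ma²t → LHS [L^2 M T^-2], RHS [L^2 M T^-3] ✗

The first dimensional inconsistency appears in step 3: E = ½ma²t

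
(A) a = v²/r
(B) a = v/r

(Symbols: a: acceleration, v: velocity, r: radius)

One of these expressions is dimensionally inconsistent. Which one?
(B)

(A) a = v²/r: LHS [L T^-2], RHS [L T^-2] ✓
(B) a = v/r: LHS [L T^-2], RHS [T^-1] ✗

Expression (B) a = v/r is dimensionally incorrect.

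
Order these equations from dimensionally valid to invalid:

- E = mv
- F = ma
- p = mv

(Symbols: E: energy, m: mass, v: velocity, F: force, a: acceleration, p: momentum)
Dimensionally correct: F = ma, p = mv
Dimensionally incorrect: E = mv
Ordered (correct first, then incorrect): F = ma, p = mv, E = mv

- E = mv: LHS [L^2 M T^-2], RHS [L M T^-1] → incorrect ✗
- F = ma: LHS [L M T^-2], RHS [L M T^-2] → correct ✓
- p = mv: LHS [L M T^-1], RHS [L M T^-1] → correct ✓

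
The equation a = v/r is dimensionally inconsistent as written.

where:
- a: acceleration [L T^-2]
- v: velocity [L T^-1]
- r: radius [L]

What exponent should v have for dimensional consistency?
The exponent of v should be 2: a = v^2/r

The LHS a has dimensions [L T^-2]; v has dimensions [L T^-1].
As written, the RHS v/r (exponent 1 on v) has dimensions [T^-1], which does not match.
With exponent 2, the RHS v^2/r has dimensions [L T^-2], matching the LHS.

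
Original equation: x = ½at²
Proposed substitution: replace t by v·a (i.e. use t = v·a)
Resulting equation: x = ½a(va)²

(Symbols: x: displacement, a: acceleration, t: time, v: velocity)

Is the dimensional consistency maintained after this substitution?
No

[t] = [T] and [v·a] = [L^2 T^-3]. These differ, so the substitution replaces a quantity by one of different dimensions and the result x = ½a(va)² has LHS [L] vs RHS [L^5 T^-8] — inconsistent.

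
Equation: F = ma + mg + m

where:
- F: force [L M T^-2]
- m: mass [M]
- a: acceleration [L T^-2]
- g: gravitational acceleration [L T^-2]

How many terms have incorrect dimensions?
1

LHS F: [L M T^-2]
- ma: [L M T^-2] ✓
- mg: [L M T^-2] ✓
- m: [M] ✗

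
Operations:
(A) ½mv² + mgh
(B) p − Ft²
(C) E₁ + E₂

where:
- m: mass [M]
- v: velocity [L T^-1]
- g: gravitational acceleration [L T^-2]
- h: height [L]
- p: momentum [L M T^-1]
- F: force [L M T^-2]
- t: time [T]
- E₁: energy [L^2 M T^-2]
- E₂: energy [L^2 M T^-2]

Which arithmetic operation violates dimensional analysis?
(B) p − Ft²

(A) ½mv² + mgh: ½mv² [L^2 M T^-2] and mgh [L^2 M T^-2] — same dimensions ✓
(B) p − Ft²: p [L M T^-1] and Ft² [L M] — different dimensions cannot be added/subtracted ✗
(C) E₁ + E₂: E₁ [L^2 M T^-2] and E₂ [L^2 M T^-2] — same dimensions ✓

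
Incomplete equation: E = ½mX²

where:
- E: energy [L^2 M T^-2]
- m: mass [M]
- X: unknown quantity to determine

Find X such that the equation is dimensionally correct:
X = v (velocity), dimensions [L T^-1]

E has dimensions [L^2 M T^-2]; the rest of the RHS (½m) has dimensions [M].
So X² must have dimensions [L^2 T^-2], i.e. X has dimensions [L T^-1] — X = v (velocity).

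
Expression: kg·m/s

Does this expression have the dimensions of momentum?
Yes

The expression kg·m/s has dimensions [L M T^-1], which is exactly momentum [L M T^-1].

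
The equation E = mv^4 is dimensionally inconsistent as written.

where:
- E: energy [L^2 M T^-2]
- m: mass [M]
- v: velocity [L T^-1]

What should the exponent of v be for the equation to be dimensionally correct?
The exponent of v should be 2: E = mv^2

The LHS E has dimensions [L^2 M T^-2]; v has dimensions [L T^-1].
As written, the RHS mv^4 (exponent 4 on v) has dimensions [L^4 M T^-4], which does not match.
With exponent 2, the RHS mv^2 has dimensions [L^2 M T^-2], matching the LHS.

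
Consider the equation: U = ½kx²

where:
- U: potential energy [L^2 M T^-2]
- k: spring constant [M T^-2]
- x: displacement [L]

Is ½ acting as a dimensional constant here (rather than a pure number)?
No

U has dimensions [L^2 M T^-2] and kx² already has dimensions [L^2 M T^-2], so the equation balances without ½ contributing any dimensions. ½ is a pure (dimensionless) number; changing or removing it would not affect dimensional consistency.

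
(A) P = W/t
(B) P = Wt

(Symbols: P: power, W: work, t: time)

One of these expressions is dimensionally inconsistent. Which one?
(B)

(A) P = W/t: LHS [L^2 M T^-3], RHS [L^2 M T^-3] ✓
(B) P = Wt: LHS [L^2 M T^-3], RHS [L^2 M T^-1] ✗

Expression (B) P = Wt is dimensionally incorrect.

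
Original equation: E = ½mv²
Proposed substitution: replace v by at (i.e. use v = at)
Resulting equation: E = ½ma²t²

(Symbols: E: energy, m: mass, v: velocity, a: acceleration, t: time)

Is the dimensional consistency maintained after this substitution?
Yes

[v] = [L T^-1] and [at] = [L T^-1]. These match, so the substitution replaces a quantity by one of the same dimensions and the result E = ½ma²t² has LHS [L^2 M T^-2] vs RHS [L^2 M T^-2] — still consistent.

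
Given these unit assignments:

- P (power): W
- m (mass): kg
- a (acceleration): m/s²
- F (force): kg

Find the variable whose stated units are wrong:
F

The variable F (force) should have units N, not kg.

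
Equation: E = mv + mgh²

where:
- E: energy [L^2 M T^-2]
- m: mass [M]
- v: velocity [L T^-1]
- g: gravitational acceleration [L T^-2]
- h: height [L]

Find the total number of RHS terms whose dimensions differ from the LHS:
2

LHS E: [L^2 M T^-2]
- mv: [L M T^-1] ✗
- mgh²: [L^3 M T^-2] ✗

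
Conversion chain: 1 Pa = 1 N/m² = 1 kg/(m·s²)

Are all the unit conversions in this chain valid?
The chain is correct (no errors).

Correct: Pascal is Newton per square meter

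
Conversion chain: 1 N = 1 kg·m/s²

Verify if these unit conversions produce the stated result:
The chain is correct (no errors).

Correct: Newton is defined as kg·m/s²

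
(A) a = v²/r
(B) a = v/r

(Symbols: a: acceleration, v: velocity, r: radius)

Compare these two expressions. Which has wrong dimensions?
(B)

(A) a = v²/r: LHS [L T^-2], RHS [L T^-2] ✓
(B) a = v/r: LHS [L T^-2], RHS [T^-1] ✗

Expression (B) a = v/r is dimensionally incorrect.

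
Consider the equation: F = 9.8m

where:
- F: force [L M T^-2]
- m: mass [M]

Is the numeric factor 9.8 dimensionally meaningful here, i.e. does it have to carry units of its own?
Yes

F has dimensions [L M T^-2], while m alone has dimensions [M]. For the equation to balance, the factor 9.8 must carry dimensions [L T^-2] — it is a dimensional constant (a numerical value of a physical quantity with its units suppressed), not a pure number.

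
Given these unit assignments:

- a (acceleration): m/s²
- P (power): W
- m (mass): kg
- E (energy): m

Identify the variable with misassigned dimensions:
E

The variable E (energy) should have units J, not m.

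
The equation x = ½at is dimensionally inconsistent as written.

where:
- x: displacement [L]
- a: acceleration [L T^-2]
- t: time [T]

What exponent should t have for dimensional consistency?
The exponent of t should be 2: x = ½at^2

The LHS x has dimensions [L]; t has dimensions [T].
As written, the RHS ½at (exponent 1 on t) has dimensions [L T^-1], which does not match.
With exponent 2, the RHS ½at^2 has dimensions [L], matching the LHS.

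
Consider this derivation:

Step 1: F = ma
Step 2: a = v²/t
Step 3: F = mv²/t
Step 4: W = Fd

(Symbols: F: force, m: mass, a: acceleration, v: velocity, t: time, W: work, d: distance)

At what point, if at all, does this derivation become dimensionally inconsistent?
Step 2

Step 1: F = ma → LHS [L M T^-2], RHS [L M T^-2] ✓
Step 2: a = v²/t → LHS [L T^-2], RHS [L^2 T^-3] ✗

The first dimensional inconsistency appears in step 2: a = v²/t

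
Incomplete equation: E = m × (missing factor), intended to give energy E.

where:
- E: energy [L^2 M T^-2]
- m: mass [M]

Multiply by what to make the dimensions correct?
v² (velocity squared), dimensions [L^2 T^-2]

E has dimensions [L^2 M T^-2] and m has dimensions [M].
The missing factor must have dimensions [L^2 M T^-2] / [M] = [L^2 T^-2], i.e. velocity squared (v²).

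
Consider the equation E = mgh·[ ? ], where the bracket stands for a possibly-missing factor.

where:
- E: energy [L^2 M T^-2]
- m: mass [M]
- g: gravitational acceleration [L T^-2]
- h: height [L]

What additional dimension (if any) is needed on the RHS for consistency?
Nothing is missing — the bracketed factor must be dimensionless.

E has dimensions [L^2 M T^-2] and mgh already has dimensions [L^2 M T^-2], so E = mgh is dimensionally complete.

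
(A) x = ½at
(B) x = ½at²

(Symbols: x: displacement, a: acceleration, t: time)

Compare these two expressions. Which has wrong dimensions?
(A)

(A) x = ½at: LHS [L], RHS [L T^-1] ✗
(B) x = ½at²: LHS [L], RHS [L] ✓

Expression (A) x = ½at is dimensionally incorrect.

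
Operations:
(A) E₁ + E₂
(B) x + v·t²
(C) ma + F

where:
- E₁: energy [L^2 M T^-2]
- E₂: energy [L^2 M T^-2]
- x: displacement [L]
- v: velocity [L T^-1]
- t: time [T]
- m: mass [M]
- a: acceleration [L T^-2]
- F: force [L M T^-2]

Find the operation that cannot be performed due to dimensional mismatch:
(B) x + v·t²

(A) E₁ + E₂: E₁ [L^2 M T^-2] and E₂ [L^2 M T^-2] — same dimensions ✓
(B) x + v·t²: x [L] and v·t² [L T] — different dimensions cannot be added/subtracted ✗
(C) ma + F: ma [L M T^-2] and F [L M T^-2] — same dimensions ✓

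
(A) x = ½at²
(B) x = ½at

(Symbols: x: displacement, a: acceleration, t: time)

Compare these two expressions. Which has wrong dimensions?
(B)

(A) x = ½at²: LHS [L], RHS [L] ✓
(B) x = ½at: LHS [L], RHS [L T^-1] ✗

Expression (B) x = ½at is dimensionally incorrect.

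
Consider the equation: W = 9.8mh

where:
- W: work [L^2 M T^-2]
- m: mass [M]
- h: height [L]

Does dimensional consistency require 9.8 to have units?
Yes

W has dimensions [L^2 M T^-2], while mh alone has dimensions [L M]. For the equation to balance, the factor 9.8 must carry dimensions [L T^-2] — it is a dimensional constant (a numerical value of a physical quantity with its units suppressed), not a pure number.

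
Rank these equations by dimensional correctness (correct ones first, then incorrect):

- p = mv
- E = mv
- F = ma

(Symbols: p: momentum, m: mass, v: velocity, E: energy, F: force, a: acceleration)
Dimensionally correct: p = mv, F = ma
Dimensionally incorrect: E = mv
Ordered (correct first, then incorrect): p = mv, F = ma, E = mv

- p = mv: LHS [L M T^-1], RHS [L M T^-1] → correct ✓
- E = mv: LHS [L^2 M T^-2], RHS [L M T^-1] → incorrect ✗
- F = ma: LHS [L M T^-2], RHS [L M T^-2] → correct ✓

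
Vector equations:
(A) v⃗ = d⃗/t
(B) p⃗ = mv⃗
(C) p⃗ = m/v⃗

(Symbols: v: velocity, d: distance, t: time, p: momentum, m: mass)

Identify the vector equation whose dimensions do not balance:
(C) p⃗ = m/v⃗

(A) v⃗ = d⃗/t: LHS [L T^-1], RHS [L T^-1] ✓ — displacement (vector) divided by time (scalar)
(B) p⃗ = mv⃗: LHS [L M T^-1], RHS [L M T^-1] ✓ — mass (scalar) times velocity (vector)
(C) p⃗ = m/v⃗: LHS [L M T^-1], RHS [L^-1 M T] ✗ — momentum is mass times velocity; should be mv⃗ (and division by a vector is undefined)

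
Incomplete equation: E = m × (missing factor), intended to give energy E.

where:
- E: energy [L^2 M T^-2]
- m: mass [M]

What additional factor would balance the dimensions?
v² (velocity squared), dimensions [L^2 T^-2]

E has dimensions [L^2 M T^-2] and m has dimensions [M].
The missing factor must have dimensions [L^2 M T^-2] / [M] = [L^2 T^-2], i.e. velocity squared (v²).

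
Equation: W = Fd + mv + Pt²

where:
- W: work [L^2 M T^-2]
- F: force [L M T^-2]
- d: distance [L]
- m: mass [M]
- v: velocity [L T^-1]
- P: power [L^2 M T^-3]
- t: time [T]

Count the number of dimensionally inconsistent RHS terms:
2

LHS W: [L^2 M T^-2]
- Fd: [L^2 M T^-2] ✓
- mv: [L M T^-1] ✗
- Pt²: [L^2 M T^-1] ✗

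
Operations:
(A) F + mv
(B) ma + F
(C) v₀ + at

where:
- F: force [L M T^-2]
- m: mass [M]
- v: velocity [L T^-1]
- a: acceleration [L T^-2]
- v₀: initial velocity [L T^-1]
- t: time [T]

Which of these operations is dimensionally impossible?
(A) F + mv

(A) F + mv: F [L M T^-2] and mv [L M T^-1] — different dimensions cannot be added/subtracted ✗
(B) ma + F: ma [L M T^-2] and F [L M T^-2] — same dimensions ✓
(C) v₀ + at: v₀ [L T^-1] and at [L T^-1] — same dimensions ✓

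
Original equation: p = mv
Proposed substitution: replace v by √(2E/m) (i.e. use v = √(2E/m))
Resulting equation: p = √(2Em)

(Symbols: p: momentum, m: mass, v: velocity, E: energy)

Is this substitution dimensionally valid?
Yes

[v] = [L T^-1] and [√(2E/m)] = [L T^-1]. These match, so the substitution replaces a quantity by one of the same dimensions and the result p = √(2Em) has LHS [L M T^-1] vs RHS [L M T^-1] — still consistent.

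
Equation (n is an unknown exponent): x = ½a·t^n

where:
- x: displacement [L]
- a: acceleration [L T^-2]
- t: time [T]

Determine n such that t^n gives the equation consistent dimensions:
n = 2

x has dimensions [L]; t has dimensions [T].
The rest of the RHS has dimensions [L T^-2], so t^n must supply [T^2].
With n = 2: ½a·t^2 has dimensions [L], matching the LHS ✓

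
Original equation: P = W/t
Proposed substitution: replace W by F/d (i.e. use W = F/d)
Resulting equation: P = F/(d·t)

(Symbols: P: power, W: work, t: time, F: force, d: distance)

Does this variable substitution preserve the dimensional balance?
No

[W] = [L^2 M T^-2] and [F/d] = [M T^-2]. These differ, so the substitution replaces a quantity by one of different dimensions and the result P = F/(d·t) has LHS [L^2 M T^-3] vs RHS [M T^-3] — inconsistent.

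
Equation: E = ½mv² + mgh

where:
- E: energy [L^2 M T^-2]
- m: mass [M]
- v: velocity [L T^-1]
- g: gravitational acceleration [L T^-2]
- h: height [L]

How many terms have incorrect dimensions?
0

LHS E: [L^2 M T^-2]
- ½mv²: [L^2 M T^-2] ✓
- mgh: [L^2 M T^-2] ✓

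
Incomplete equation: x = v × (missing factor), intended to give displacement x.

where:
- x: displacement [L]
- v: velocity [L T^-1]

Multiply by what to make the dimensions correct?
t (time), dimensions [T]

x has dimensions [L] and v has dimensions [L T^-1].
The missing factor must have dimensions [L] / [L T^-1] = [T], i.e. time (t).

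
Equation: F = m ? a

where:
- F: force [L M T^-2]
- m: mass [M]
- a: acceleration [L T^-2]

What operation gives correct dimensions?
multiplication (×): F = m × a

F [L M T^-2]; m [M]; a [L T^-2].
m × a → [L M T^-2] ✓
m ÷ a → [L^-1 M T^2] ✗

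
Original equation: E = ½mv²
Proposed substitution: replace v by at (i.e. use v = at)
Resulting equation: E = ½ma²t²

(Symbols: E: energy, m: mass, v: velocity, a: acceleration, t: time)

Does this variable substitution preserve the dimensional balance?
Yes

[v] = [L T^-1] and [at] = [L T^-1]. These match, so the substitution replaces a quantity by one of the same dimensions and the result E = ½ma²t² has LHS [L^2 M T^-2] vs RHS [L^2 M T^-2] — still consistent.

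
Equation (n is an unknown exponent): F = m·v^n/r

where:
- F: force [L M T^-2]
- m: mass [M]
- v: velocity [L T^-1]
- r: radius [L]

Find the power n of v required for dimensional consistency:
n = 2

F has dimensions [L M T^-2]; v has dimensions [L T^-1].
The rest of the RHS has dimensions [L^-1 M], so v^n must supply [L^2 T^-2].
With n = 2: m·v^2/r has dimensions [L M T^-2], matching the LHS ✓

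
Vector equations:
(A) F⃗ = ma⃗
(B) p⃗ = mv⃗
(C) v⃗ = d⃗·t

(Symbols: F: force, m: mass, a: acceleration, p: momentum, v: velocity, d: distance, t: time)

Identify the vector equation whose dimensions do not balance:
(C) v⃗ = d⃗·t

(A) F⃗ = ma⃗: LHS [L M T^-2], RHS [L M T^-2] ✓ — Force and acceleration are vectors, mass is a scalar
(B) p⃗ = mv⃗: LHS [L M T^-1], RHS [L M T^-1] ✓ — mass (scalar) times velocity (vector)
(C) v⃗ = d⃗·t: LHS [L T^-1], RHS [L T] ✗ — velocity is displacement per time; should be d⃗/t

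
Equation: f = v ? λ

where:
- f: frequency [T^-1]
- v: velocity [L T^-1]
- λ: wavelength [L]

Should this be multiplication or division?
division (÷): f = v ÷ λ

f [T^-1]; v [L T^-1]; λ [L].
v × λ → [L^2 T^-1] ✗
v ÷ λ → [T^-1] ✓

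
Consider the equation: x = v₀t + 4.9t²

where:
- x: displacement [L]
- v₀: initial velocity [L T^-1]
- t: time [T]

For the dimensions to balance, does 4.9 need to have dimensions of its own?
Yes

x has dimensions [L], while t² alone has dimensions [T^2]. For the equation to balance, the factor 4.9 must carry dimensions [L T^-2] — it is a dimensional constant (a numerical value of a physical quantity with its units suppressed), not a pure number.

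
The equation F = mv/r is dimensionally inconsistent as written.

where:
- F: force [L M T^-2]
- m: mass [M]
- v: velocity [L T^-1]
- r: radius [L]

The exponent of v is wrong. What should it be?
The exponent of v should be 2: F = mv^2/r

The LHS F has dimensions [L M T^-2]; v has dimensions [L T^-1].
As written, the RHS mv/r (exponent 1 on v) has dimensions [M T^-1], which does not match.
With exponent 2, the RHS mv^2/r has dimensions [L M T^-2], matching the LHS.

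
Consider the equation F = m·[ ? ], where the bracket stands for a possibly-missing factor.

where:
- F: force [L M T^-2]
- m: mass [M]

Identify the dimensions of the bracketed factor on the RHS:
[L T^-2] — acceleration (e.g. a)

F has dimensions [L M T^-2]; m has dimensions [M].
The bracketed factor must supply [L M T^-2] / [M] = [L T^-2].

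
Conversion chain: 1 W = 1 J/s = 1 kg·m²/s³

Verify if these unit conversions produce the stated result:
The chain is correct (no errors).

Correct: Watt is Joule per second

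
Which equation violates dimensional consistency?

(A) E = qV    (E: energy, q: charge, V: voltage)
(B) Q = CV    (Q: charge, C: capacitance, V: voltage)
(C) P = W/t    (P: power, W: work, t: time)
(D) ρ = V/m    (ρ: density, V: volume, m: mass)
(D) ρ = V/m

The equation (D) ρ = V/m is dimensionally incorrect.

LHS (ρ): [L^-3 M]
RHS (V/m): [L^3 M^-1] ✗

The dimensions do not match. The other three equations balance.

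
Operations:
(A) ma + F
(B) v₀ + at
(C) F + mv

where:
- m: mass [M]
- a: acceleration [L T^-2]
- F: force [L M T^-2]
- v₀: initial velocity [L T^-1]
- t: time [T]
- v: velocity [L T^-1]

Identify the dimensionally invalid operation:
(C) F + mv

(A) ma + F: ma [L M T^-2] and F [L M T^-2] — same dimensions ✓
(B) v₀ + at: v₀ [L T^-1] and at [L T^-1] — same dimensions ✓
(C) F + mv: F [L M T^-2] and mv [L M T^-1] — different dimensions cannot be added/subtracted ✗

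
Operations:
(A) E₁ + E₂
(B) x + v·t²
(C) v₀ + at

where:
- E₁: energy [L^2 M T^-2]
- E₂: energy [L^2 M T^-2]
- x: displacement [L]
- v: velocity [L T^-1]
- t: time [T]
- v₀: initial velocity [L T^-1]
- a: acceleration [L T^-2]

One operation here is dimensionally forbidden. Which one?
(B) x + v·t²

(A) E₁ + E₂: E₁ [L^2 M T^-2] and E₂ [L^2 M T^-2] — same dimensions ✓
(B) x + v·t²: x [L] and v·t² [L T] — different dimensions cannot be added/subtracted ✗
(C) v₀ + at: v₀ [L T^-1] and at [L T^-1] — same dimensions ✓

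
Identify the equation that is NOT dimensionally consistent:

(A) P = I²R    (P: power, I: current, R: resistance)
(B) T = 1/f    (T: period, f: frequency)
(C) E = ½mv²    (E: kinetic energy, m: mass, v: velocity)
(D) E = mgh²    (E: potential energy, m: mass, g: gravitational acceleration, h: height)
(D) E = mgh²

The equation (D) E = mgh² is dimensionally incorrect.

LHS (E): [L^2 M T^-2]
RHS (mgh²): [L^3 M T^-2] ✗

The dimensions do not match. The other three equations balance.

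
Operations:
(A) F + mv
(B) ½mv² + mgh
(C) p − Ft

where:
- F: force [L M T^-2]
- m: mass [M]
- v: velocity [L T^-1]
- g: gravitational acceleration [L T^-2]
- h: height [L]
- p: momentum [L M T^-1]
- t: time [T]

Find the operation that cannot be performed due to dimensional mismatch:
(A) F + mv

(A) F + mv: F [L M T^-2] and mv [L M T^-1] — different dimensions cannot be added/subtracted ✗
(B) ½mv² + mgh: ½mv² [L^2 M T^-2] and mgh [L^2 M T^-2] — same dimensions ✓
(C) p − Ft: p [L M T^-1] and Ft [L M T^-1] — same dimensions ✓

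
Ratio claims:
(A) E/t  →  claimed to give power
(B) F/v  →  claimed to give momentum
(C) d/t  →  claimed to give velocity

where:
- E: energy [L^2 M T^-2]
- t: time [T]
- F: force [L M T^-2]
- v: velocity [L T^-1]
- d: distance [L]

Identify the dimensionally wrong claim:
(B) F/v does not give momentum

(A) E/t: [L^2 M T^-3] = power [L^2 M T^-3] ✓
(B) F/v: [M T^-1] ≠ momentum [L M T^-1] ✗
(C) d/t: [L T^-1] = velocity [L T^-1] ✓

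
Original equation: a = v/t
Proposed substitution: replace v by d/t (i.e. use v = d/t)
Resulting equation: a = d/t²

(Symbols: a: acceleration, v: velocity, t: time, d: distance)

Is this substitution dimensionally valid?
Yes

[v] = [L T^-1] and [d/t] = [L T^-1]. These match, so the substitution replaces a quantity by one of the same dimensions and the result a = d/t² has LHS [L T^-2] vs RHS [L T^-2] — still consistent.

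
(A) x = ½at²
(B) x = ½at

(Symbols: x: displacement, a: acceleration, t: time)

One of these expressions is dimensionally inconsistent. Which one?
(B)

(A) x = ½at²: LHS [L], RHS [L] ✓
(B) x = ½at: LHS [L], RHS [L T^-1] ✗

Expression (B) x = ½at is dimensionally incorrect.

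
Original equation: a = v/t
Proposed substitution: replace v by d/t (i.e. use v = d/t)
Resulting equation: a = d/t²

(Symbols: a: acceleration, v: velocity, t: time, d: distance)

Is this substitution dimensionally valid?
Yes

[v] = [L T^-1] and [d/t] = [L T^-1]. These match, so the substitution replaces a quantity by one of the same dimensions and the result a = d/t² has LHS [L T^-2] vs RHS [L T^-2] — still consistent.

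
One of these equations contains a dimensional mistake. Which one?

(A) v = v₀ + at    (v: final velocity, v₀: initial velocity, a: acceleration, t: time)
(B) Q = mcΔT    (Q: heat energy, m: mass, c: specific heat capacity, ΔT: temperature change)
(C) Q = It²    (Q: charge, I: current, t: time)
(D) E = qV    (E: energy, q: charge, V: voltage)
(C) Q = It²

The equation (C) Q = It² is dimensionally incorrect.

LHS (Q): [I T]
RHS (It²): [I T^2] ✗

The dimensions do not match. The other three equations balance.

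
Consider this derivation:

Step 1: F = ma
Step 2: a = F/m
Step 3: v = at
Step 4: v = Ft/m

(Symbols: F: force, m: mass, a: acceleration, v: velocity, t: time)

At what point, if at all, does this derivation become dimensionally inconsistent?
No step introduces an error — all steps are dimensionally consistent.

Step 1: F = ma → LHS [L M T^-2], RHS [L M T^-2] ✓
Step 2: a = F/m → LHS [L T^-2], RHS [L T^-2] ✓
Step 3: v = at → LHS [L T^-1], RHS [L T^-1] ✓
Step 4: v = Ft/m → LHS [L T^-1], RHS [L T^-1] ✓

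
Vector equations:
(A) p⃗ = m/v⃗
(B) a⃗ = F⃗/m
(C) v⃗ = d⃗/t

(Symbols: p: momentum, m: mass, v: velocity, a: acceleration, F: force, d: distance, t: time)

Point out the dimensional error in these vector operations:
(A) p⃗ = m/v⃗

(A) p⃗ = m/v⃗: LHS [L M T^-1], RHS [L^-1 M T] ✗ — momentum is mass times velocity; should be mv⃗ (and division by a vector is undefined)
(B) a⃗ = F⃗/m: LHS [L T^-2], RHS [L T^-2] ✓ — force (vector) divided by mass (scalar)
(C) v⃗ = d⃗/t: LHS [L T^-1], RHS [L T^-1] ✓ — displacement (vector) divided by time (scalar)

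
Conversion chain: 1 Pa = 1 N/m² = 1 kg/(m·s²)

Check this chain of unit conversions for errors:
The chain is correct (no errors).

Correct: Pascal is Newton per square meter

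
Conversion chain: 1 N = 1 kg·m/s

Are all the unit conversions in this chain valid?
The chain is incorrect (it contains an error).

Incorrect: Newton is kg·m/s², not kg·m/s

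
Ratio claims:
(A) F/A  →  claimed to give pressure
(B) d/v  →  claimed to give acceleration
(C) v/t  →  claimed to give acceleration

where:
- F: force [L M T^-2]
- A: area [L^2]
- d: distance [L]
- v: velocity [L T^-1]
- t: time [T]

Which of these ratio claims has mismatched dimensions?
(B) d/v does not give acceleration

(A) F/A: [L^-1 M T^-2] = pressure [L^-1 M T^-2] ✓
(B) d/v: [T] ≠ acceleration [L T^-2] ✗
(C) v/t: [L T^-2] = acceleration [L T^-2] ✓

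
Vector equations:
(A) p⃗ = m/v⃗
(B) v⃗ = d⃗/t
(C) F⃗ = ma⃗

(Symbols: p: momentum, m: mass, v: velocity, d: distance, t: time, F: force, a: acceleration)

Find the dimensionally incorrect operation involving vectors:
(A) p⃗ = m/v⃗

(A) p⃗ = m/v⃗: LHS [L M T^-1], RHS [L^-1 M T] ✗ — momentum is mass times velocity; should be mv⃗ (and division by a vector is undefined)
(B) v⃗ = d⃗/t: LHS [L T^-1], RHS [L T^-1] ✓ — displacement (vector) divided by time (scalar)
(C) F⃗ = ma⃗: LHS [L M T^-2], RHS [L M T^-2] ✓ — Force and acceleration are vectors, mass is a scalar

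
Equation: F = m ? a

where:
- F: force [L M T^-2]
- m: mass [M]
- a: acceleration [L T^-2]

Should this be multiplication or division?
multiplication (×): F = m × a

F [L M T^-2]; m [M]; a [L T^-2].
m × a → [L M T^-2] ✓
m ÷ a → [L^-1 M T^2] ✗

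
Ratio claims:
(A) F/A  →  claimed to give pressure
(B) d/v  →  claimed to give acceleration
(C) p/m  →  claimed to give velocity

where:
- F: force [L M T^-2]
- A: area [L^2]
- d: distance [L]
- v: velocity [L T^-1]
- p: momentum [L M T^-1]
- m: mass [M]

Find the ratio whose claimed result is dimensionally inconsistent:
(B) d/v does not give acceleration

(A) F/A: [L^-1 M T^-2] = pressure [L^-1 M T^-2] ✓
(B) d/v: [T] ≠ acceleration [L T^-2] ✗
(C) p/m: [L T^-1] = velocity [L T^-1] ✓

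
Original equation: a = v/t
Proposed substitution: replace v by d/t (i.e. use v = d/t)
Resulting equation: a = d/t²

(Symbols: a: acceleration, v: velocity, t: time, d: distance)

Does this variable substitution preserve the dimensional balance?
Yes

[v] = [L T^-1] and [d/t] = [L T^-1]. These match, so the substitution replaces a quantity by one of the same dimensions and the result a = d/t² has LHS [L T^-2] vs RHS [L T^-2] — still consistent.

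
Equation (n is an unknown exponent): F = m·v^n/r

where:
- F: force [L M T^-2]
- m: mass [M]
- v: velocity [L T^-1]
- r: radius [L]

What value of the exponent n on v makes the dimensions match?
n = 2

F has dimensions [L M T^-2]; v has dimensions [L T^-1].
The rest of the RHS has dimensions [L^-1 M], so v^n must supply [L^2 T^-2].
With n = 2: m·v^2/r has dimensions [L M T^-2], matching the LHS ✓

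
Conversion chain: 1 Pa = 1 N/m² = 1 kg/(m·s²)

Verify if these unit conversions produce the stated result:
The chain is correct (no errors).

Correct: Pascal is Newton per square meter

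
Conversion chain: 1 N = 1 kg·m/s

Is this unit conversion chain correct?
The chain is incorrect (it contains an error).

Incorrect: Newton is kg·m/s², not kg·m/s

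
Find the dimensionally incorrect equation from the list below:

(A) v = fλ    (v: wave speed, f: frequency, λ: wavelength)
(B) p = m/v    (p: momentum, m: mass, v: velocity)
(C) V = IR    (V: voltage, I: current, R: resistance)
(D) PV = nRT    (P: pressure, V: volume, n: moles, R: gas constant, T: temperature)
(B) p = m/v

The equation (B) p = m/v is dimensionally incorrect.

LHS (p): [L M T^-1]
RHS (m/v): [L^-1 M T] ✗

The dimensions do not match. The other three equations balance.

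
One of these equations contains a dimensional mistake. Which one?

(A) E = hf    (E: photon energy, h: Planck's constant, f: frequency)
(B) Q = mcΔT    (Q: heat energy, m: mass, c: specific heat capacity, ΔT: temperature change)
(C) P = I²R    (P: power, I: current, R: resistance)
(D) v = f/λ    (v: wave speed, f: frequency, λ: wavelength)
(D) v = f/λ

The equation (D) v = f/λ is dimensionally incorrect.

LHS (v): [L T^-1]
RHS (f/λ): [L^-1 T^-1] ✗

The dimensions do not match. The other three equations balance.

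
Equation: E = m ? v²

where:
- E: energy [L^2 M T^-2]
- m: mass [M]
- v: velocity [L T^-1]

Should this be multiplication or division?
multiplication (×): E = m × v²

E [L^2 M T^-2]; m [M]; v² [L^2 T^-2].
m × v² → [L^2 M T^-2] ✓
m ÷ v² → [L^-2 M T^2] ✗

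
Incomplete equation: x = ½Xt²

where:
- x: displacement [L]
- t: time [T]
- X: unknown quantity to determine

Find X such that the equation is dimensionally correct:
X = a (acceleration), dimensions [L T^-2]

x has dimensions [L]; the rest of the RHS (½ t²) has dimensions [T^2].
So X must have dimensions [L T^-2] — X = a (acceleration).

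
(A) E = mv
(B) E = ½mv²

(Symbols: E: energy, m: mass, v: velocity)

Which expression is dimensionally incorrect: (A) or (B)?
(A)

(A) E = mv: LHS [L^2 M T^-2], RHS [L M T^-1] ✗
(B) E = ½mv²: LHS [L^2 M T^-2], RHS [L^2 M T^-2] ✓

Expression (A) E = mv is dimensionally incorrect.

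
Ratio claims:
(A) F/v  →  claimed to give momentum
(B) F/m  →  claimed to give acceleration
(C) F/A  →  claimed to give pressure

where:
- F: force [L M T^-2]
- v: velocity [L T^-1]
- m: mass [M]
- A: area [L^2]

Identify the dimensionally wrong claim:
(A) F/v does not give momentum

(A) F/v: [M T^-1] ≠ momentum [L M T^-1] ✗
(B) F/m: [L T^-2] = acceleration [L T^-2] ✓
(C) F/A: [L^-1 M T^-2] = pressure [L^-1 M T^-2] ✓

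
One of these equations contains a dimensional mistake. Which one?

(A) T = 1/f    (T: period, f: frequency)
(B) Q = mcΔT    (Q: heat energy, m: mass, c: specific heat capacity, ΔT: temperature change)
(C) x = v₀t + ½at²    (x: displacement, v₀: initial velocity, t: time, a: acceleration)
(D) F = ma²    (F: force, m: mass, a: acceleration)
(D) F = ma²

The equation (D) F = ma² is dimensionally incorrect.

LHS (F): [L M T^-2]
RHS (ma²): [L^2 M T^-4] ✗

The dimensions do not match. The other three equations balance.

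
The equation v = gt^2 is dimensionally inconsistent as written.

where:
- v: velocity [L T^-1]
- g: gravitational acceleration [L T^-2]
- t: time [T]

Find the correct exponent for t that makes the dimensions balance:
The exponent of t should be 1: v = gt

The LHS v has dimensions [L T^-1]; t has dimensions [T].
As written, the RHS gt^2 (exponent 2 on t) has dimensions [L], which does not match.
With exponent 1, the RHS gt has dimensions [L T^-1], matching the LHS.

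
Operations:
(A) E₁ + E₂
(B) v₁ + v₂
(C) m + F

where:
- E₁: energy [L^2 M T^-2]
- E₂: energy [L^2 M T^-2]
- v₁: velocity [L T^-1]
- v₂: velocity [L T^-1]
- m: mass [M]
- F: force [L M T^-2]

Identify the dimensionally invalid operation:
(C) m + F

(A) E₁ + E₂: E₁ [L^2 M T^-2] and E₂ [L^2 M T^-2] — same dimensions ✓
(B) v₁ + v₂: v₁ [L T^-1] and v₂ [L T^-1] — same dimensions ✓
(C) m + F: m [M] and F [L M T^-2] — different dimensions cannot be added/subtracted ✗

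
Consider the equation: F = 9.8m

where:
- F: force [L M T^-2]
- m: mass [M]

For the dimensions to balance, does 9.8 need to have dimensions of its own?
Yes

F has dimensions [L M T^-2], while m alone has dimensions [M]. For the equation to balance, the factor 9.8 must carry dimensions [L T^-2] — it is a dimensional constant (a numerical value of a physical quantity with its units suppressed), not a pure number.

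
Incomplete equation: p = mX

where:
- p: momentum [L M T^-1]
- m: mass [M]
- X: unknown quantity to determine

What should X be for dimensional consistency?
X = v (velocity), dimensions [L T^-1]

p has dimensions [L M T^-1]; the rest of the RHS (m) has dimensions [M].
So X must have dimensions [L T^-1] — X = v (velocity).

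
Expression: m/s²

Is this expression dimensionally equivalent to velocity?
No

The expression m/s² has dimensions [L T^-2], but velocity has dimensions [L T^-1].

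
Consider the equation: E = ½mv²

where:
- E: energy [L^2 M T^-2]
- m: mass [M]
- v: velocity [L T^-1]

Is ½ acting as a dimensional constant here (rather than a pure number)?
No

E has dimensions [L^2 M T^-2] and mv² already has dimensions [L^2 M T^-2], so the equation balances without ½ contributing any dimensions. ½ is a pure (dimensionless) number; changing or removing it would not affect dimensional consistency.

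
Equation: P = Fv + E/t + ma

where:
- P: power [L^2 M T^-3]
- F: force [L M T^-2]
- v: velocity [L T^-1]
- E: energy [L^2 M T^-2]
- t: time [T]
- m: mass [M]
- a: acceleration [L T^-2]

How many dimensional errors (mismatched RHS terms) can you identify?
1

LHS P: [L^2 M T^-3]
- Fv: [L^2 M T^-3] ✓
- E/t: [L^2 M T^-3] ✓
- ma: [L M T^-2] ✗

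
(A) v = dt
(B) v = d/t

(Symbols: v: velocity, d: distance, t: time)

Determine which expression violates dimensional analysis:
(A)

(A) v = dt: LHS [L T^-1], RHS [L T] ✗
(B) v = d/t: LHS [L T^-1], RHS [L T^-1] ✓

Expression (A) v = dt is dimensionally incorrect.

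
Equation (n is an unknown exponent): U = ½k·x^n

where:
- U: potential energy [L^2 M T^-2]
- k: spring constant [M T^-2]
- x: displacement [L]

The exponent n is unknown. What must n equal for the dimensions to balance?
n = 2

U has dimensions [L^2 M T^-2]; x has dimensions [L].
The rest of the RHS has dimensions [M T^-2], so x^n must supply [L^2].
With n = 2: ½k·x^2 has dimensions [L^2 M T^-2], matching the LHS ✓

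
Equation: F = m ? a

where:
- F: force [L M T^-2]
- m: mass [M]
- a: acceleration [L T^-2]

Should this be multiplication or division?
multiplication (×): F = m × a

F [L M T^-2]; m [M]; a [L T^-2].
m × a → [L M T^-2] ✓
m ÷ a → [L^-1 M T^2] ✗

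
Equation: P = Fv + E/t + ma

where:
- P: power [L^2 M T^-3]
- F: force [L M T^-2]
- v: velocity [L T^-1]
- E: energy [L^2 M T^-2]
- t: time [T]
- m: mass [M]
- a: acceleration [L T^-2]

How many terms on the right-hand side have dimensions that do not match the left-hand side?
1

LHS P: [L^2 M T^-3]
- Fv: [L^2 M T^-3] ✓
- E/t: [L^2 M T^-3] ✓
- ma: [L M T^-2] ✗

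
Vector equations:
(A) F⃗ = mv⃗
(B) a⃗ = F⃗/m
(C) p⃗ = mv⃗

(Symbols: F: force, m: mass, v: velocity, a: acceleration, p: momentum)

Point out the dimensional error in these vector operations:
(A) F⃗ = mv⃗

(A) F⃗ = mv⃗: LHS [L M T^-2], RHS [L M T^-1] ✗ — mass times velocity is momentum, not force; should be ma⃗
(B) a⃗ = F⃗/m: LHS [L T^-2], RHS [L T^-2] ✓ — force (vector) divided by mass (scalar)
(C) p⃗ = mv⃗: LHS [L M T^-1], RHS [L M T^-1] ✓ — mass (scalar) times velocity (vector)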